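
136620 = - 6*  (- 22770)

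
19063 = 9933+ 9130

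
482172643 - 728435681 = - 246263038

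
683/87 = 683/87 = 7.85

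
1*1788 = 1788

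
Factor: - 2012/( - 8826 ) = 1006/4413=2^1*3^(-1)*503^1 * 1471^( - 1)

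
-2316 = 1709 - 4025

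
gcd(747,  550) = 1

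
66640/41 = 1625+ 15/41=1625.37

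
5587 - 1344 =4243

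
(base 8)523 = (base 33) a9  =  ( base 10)339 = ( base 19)HG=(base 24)E3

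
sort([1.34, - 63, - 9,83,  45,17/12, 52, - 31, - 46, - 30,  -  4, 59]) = [ - 63, - 46 , - 31, - 30, - 9,-4,1.34, 17/12,45 , 52,59, 83]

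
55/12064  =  55/12064 = 0.00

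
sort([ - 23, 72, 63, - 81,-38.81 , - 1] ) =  [  -  81, - 38.81,-23, -1 , 63,72]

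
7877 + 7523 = 15400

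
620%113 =55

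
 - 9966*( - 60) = 597960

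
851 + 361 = 1212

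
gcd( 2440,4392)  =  488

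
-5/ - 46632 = 5/46632 = 0.00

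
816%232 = 120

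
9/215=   9/215 = 0.04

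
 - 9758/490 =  - 697/35 = - 19.91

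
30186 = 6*5031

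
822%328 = 166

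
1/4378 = 1/4378 = 0.00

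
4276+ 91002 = 95278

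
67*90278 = 6048626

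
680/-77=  - 680/77= - 8.83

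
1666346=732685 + 933661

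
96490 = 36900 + 59590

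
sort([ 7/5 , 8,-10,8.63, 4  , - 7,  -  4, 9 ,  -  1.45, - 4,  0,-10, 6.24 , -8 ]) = [ - 10, - 10, - 8, - 7,-4, - 4 ,-1.45,0,7/5, 4 , 6.24,8 , 8.63,9]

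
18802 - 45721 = -26919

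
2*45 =90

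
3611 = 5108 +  - 1497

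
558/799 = 558/799=0.70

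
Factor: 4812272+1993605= 6805877 = 13^1*41^1 *113^2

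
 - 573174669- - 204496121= - 368678548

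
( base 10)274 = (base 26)AE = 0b100010010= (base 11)22a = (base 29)9d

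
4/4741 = 4/4741 = 0.00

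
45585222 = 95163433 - 49578211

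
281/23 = 281/23 = 12.22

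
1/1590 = 1/1590 = 0.00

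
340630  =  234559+106071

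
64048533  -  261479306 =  - 197430773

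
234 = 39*6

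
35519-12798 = 22721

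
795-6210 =-5415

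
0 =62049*0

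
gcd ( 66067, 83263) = 1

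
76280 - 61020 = 15260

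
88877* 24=2133048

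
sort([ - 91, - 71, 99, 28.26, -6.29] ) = [ - 91,-71, - 6.29, 28.26,99] 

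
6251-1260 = 4991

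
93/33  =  31/11 = 2.82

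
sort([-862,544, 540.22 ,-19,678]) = [ - 862, - 19 , 540.22 , 544,678] 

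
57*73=4161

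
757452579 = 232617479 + 524835100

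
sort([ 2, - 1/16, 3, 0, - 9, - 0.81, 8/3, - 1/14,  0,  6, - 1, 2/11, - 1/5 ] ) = [ - 9, - 1, -0.81, - 1/5, - 1/14,  -  1/16,0,0, 2/11, 2, 8/3, 3,6] 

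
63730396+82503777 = 146234173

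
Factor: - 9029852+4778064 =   -  4251788 = - 2^2*1062947^1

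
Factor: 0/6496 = 0^1 = 0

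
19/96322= 19/96322 = 0.00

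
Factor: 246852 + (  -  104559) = 3^1*47431^1 = 142293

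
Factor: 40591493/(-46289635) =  - 5^( - 1)*7^( - 1 )*31^1*97^1*823^( - 1)*1607^(  -  1) * 13499^1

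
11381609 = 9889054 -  - 1492555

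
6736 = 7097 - 361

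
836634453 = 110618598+726015855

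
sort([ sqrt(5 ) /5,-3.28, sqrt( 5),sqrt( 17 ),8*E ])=[ - 3.28, sqrt(5)/5,sqrt(5),sqrt( 17),8 *E]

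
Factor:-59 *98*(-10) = 2^2*5^1*7^2*59^1 = 57820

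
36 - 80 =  - 44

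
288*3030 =872640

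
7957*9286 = 73888702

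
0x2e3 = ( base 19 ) 20h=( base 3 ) 1000101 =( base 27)10A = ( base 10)739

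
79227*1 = 79227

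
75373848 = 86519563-11145715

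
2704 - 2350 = 354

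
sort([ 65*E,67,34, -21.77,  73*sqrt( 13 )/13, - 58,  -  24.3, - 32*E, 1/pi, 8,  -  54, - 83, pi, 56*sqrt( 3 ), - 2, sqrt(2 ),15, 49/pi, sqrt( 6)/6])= [ - 32*E,-83, - 58, - 54,  -  24.3, - 21.77,  -  2,1/pi,  sqrt( 6) /6, sqrt( 2 ),pi, 8, 15, 49/pi, 73*sqrt( 13)/13, 34,67,56*sqrt( 3 ),65 * E ]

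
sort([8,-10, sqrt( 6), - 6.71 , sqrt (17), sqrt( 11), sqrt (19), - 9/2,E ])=[ - 10, - 6.71, - 9/2, sqrt( 6),E,sqrt( 11 ), sqrt( 17), sqrt( 19), 8]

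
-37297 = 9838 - 47135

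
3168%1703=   1465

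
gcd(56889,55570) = 1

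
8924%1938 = 1172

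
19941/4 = 19941/4= 4985.25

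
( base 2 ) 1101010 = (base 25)46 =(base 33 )37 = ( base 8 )152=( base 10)106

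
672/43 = 672/43= 15.63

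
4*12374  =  49496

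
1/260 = 1/260  =  0.00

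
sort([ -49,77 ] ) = [ - 49,77]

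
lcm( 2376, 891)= 7128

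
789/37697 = 789/37697= 0.02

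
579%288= 3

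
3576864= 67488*53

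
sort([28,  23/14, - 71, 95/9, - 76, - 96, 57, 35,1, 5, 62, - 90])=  [ - 96, - 90, - 76, - 71,1, 23/14,  5, 95/9,28, 35, 57,62] 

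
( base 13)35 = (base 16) 2c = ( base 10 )44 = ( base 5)134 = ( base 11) 40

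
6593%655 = 43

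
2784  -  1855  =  929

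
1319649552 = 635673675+683975877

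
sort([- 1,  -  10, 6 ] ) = [ - 10,  -  1,6 ]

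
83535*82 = 6849870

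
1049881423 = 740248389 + 309633034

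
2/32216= 1/16108= 0.00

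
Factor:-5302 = -2^1*11^1*241^1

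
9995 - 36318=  - 26323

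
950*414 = 393300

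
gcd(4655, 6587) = 7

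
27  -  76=-49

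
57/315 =19/105= 0.18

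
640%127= 5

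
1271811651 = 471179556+800632095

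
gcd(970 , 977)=1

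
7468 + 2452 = 9920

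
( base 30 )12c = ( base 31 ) 10b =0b1111001100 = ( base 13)59A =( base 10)972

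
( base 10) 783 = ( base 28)RR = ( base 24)18F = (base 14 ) 3DD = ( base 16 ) 30F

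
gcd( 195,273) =39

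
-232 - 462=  - 694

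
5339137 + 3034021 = 8373158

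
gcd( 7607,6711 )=1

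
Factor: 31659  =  3^1*61^1*173^1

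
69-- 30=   99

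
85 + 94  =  179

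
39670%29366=10304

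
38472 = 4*9618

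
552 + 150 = 702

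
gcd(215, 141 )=1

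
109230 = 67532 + 41698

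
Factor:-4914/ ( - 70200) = 7/100  =  2^ ( - 2 ) * 5^( - 2 ) * 7^1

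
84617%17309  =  15381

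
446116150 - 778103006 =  - 331986856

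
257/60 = 257/60 = 4.28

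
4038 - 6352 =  - 2314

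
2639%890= 859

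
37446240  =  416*90015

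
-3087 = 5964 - 9051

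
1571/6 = 1571/6 = 261.83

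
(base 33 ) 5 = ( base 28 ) 5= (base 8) 5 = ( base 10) 5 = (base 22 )5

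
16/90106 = 8/45053 = 0.00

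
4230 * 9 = 38070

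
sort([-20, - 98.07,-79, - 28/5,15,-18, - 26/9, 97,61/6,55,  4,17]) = [ - 98.07, - 79, - 20, - 18,-28/5, - 26/9,4,61/6, 15, 17, 55,97] 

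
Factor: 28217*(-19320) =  - 2^3 * 3^1* 5^1*7^2*23^1* 29^1*139^1 = -545152440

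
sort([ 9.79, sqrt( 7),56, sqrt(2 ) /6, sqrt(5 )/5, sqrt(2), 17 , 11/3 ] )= [ sqrt(2) /6, sqrt(5)/5, sqrt (2 ),sqrt( 7 ),11/3, 9.79, 17, 56]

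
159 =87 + 72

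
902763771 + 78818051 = 981581822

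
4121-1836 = 2285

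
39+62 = 101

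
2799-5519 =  - 2720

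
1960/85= 392/17  =  23.06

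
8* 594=4752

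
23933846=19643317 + 4290529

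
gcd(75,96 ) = 3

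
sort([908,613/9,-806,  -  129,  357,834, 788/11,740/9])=[ - 806, - 129,  613/9 , 788/11,740/9, 357,834, 908]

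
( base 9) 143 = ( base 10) 120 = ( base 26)4g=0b1111000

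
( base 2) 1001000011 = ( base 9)713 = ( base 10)579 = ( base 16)243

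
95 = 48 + 47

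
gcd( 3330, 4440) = 1110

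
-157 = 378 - 535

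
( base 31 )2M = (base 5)314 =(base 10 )84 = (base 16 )54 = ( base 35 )2e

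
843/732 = 281/244= 1.15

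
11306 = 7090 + 4216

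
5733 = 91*63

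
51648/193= 267 + 117/193 = 267.61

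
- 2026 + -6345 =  - 8371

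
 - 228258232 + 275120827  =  46862595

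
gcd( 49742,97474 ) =2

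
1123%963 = 160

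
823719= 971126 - 147407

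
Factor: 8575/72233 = 5^2 * 7^2*17^( - 1) * 607^( - 1) = 1225/10319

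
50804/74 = 686 + 20/37= 686.54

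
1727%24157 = 1727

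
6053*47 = 284491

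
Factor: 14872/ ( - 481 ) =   -  2^3*11^1*13^1*37^(  -  1 ) = - 1144/37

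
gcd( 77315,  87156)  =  1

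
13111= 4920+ 8191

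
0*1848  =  0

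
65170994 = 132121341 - 66950347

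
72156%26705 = 18746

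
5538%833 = 540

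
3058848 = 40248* 76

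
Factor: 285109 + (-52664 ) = 232445 = 5^1*46489^1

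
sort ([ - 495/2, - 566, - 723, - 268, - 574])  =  [ - 723, - 574, - 566 , - 268, - 495/2 ]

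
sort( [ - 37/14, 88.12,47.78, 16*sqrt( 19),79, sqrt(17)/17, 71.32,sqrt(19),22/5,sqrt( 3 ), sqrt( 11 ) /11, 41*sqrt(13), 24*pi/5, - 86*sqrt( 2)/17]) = [ - 86*sqrt( 2 ) /17, - 37/14, sqrt( 17)/17, sqrt( 11 ) /11,sqrt( 3 ),sqrt( 19),22/5,24 *pi/5 , 47.78, 16*sqrt( 19 ),71.32, 79, 88.12,41 * sqrt(13)]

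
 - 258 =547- 805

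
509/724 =509/724 =0.70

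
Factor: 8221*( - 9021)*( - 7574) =2^1*3^1*7^1*31^1 * 97^1*541^1*8221^1=561700268934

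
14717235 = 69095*213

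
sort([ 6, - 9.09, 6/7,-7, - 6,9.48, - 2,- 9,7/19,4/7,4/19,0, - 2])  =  [ - 9.09, - 9, - 7, - 6,  -  2, - 2, 0,4/19,7/19, 4/7,6/7, 6, 9.48] 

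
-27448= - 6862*4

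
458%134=56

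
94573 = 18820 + 75753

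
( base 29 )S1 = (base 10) 813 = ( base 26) 157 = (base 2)1100101101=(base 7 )2241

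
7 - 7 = 0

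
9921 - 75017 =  - 65096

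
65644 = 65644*1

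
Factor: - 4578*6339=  -2^1*3^2* 7^1 * 109^1*2113^1 = - 29019942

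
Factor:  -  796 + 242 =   -  2^1*277^1 = - 554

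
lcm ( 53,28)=1484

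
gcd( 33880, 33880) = 33880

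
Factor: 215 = 5^1*43^1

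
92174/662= 46087/331 = 139.24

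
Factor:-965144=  - 2^3*223^1*541^1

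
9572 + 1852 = 11424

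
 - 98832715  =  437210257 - 536042972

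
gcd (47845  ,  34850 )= 5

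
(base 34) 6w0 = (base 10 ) 8024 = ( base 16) 1F58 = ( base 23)F3K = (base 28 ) A6G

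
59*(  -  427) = - 25193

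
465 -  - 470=935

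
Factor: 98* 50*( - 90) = - 441000  =  - 2^3*3^2*5^3*7^2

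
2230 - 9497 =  -7267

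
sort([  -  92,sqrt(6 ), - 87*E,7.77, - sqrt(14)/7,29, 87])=[-87*E, - 92,-sqrt (14)/7,sqrt (6 ),7.77, 29,87 ] 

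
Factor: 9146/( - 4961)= -2^1*11^( - 2)*17^1*41^(  -  1) * 269^1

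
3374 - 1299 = 2075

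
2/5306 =1/2653 = 0.00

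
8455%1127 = 566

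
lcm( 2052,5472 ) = 16416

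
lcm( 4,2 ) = 4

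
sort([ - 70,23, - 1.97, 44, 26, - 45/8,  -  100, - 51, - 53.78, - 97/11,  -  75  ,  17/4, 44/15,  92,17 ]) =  [ - 100  , - 75, - 70  ,  -  53.78 , - 51, - 97/11, - 45/8,  -  1.97,44/15 , 17/4,17,  23, 26, 44,92 ]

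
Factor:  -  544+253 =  - 291 = - 3^1*97^1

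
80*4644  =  371520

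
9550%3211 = 3128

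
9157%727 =433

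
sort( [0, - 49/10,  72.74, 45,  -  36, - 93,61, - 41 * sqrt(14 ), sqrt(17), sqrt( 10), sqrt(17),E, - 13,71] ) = [ - 41*sqrt( 14 ), - 93,-36,-13, - 49/10,0,E,sqrt( 10),sqrt(17),sqrt(17), 45,61,71, 72.74]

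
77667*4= 310668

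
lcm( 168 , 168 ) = 168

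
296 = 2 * 148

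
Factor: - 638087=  - 29^1*22003^1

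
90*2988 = 268920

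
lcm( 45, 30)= 90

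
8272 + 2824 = 11096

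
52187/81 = 644 + 23/81  =  644.28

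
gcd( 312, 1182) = 6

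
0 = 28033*0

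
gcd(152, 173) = 1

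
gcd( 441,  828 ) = 9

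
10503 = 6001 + 4502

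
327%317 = 10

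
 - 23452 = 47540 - 70992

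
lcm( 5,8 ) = 40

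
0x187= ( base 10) 391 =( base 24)g7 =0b110000111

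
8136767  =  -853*( - 9539)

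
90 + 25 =115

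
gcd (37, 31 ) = 1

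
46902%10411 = 5258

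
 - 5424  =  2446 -7870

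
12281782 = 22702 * 541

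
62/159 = 62/159= 0.39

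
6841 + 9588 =16429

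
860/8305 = 172/1661 =0.10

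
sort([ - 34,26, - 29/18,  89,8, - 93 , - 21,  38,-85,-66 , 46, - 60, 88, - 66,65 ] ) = [ - 93, - 85, - 66 , - 66, - 60,-34, - 21, - 29/18,8, 26 , 38,46, 65, 88,89] 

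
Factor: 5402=2^1 * 37^1*73^1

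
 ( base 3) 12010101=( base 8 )7230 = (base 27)53a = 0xE98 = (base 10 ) 3736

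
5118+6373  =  11491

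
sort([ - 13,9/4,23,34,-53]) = [ - 53, - 13,9/4,23,34]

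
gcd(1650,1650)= 1650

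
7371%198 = 45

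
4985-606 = 4379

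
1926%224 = 134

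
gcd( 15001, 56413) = 7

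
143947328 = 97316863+46630465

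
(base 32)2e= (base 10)78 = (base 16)4e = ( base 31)2G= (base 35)28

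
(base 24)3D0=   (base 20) 520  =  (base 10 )2040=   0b11111111000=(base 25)36f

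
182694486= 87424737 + 95269749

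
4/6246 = 2/3123 = 0.00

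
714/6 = 119 = 119.00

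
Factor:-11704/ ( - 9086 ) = 76/59 = 2^2 * 19^1*59^( - 1)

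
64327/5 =12865 + 2/5 = 12865.40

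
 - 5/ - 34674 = 5/34674  =  0.00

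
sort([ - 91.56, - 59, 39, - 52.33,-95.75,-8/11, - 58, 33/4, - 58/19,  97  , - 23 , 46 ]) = [  -  95.75, -91.56, - 59, - 58 , - 52.33, - 23, - 58/19, - 8/11,  33/4 , 39,46, 97]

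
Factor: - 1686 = -2^1*3^1*281^1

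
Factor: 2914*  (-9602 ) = -2^2*31^1 *47^1*4801^1 = -27980228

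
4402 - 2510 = 1892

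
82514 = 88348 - 5834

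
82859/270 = 306 + 239/270   =  306.89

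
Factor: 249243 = 3^1*251^1*331^1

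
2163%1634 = 529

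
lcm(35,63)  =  315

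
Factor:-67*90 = -6030 = -2^1 * 3^2*5^1  *67^1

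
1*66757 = 66757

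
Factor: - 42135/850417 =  - 3^1*5^1*53^2 * 850417^( - 1) 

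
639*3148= 2011572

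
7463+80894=88357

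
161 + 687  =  848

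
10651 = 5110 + 5541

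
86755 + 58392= 145147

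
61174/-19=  - 3220 + 6/19= - 3219.68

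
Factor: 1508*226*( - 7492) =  - 2553333536  =  - 2^5*13^1*29^1*113^1*1873^1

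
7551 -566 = 6985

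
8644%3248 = 2148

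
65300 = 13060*5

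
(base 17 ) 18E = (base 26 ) GN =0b110110111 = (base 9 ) 537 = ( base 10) 439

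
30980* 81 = 2509380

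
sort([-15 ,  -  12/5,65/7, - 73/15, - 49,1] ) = [  -  49, - 15, - 73/15, - 12/5,1, 65/7]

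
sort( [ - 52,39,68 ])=[ - 52,39,68 ]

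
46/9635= 46/9635 = 0.00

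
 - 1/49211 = - 1 + 49210/49211 = - 0.00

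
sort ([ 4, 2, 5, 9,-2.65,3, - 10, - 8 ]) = [ -10, - 8, - 2.65,2, 3,4, 5, 9 ]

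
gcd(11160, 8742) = 186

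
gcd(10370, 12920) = 170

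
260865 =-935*( - 279) 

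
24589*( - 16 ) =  - 393424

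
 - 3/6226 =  - 1 + 6223/6226 = - 0.00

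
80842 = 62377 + 18465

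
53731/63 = 852 + 55/63 = 852.87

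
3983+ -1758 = 2225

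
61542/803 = 76  +  514/803  =  76.64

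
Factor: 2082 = 2^1  *3^1*347^1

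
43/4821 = 43/4821 = 0.01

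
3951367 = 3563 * 1109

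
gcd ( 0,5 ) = 5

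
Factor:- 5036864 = - 2^6 * 7^1*11243^1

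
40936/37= 1106 + 14/37 = 1106.38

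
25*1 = 25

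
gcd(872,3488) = 872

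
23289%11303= 683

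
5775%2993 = 2782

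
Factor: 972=2^2 *3^5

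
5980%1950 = 130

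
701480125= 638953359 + 62526766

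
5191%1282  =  63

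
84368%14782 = 10458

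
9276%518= 470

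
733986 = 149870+584116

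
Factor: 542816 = 2^5 * 16963^1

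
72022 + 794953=866975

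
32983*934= 30806122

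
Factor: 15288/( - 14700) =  -2^1*5^(  -  2)*13^1 = - 26/25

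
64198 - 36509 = 27689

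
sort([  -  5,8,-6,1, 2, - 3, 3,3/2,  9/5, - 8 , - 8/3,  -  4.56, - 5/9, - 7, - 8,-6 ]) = [  -  8, - 8, - 7, - 6, - 6, - 5,-4.56,-3, - 8/3, - 5/9, 1, 3/2,9/5, 2,3, 8 ] 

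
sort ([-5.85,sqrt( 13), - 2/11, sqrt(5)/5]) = [ - 5.85, - 2/11,sqrt( 5)/5,sqrt (13)] 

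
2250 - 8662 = -6412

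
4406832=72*61206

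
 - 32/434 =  - 1 + 201/217 = - 0.07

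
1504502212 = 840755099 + 663747113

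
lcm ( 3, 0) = 0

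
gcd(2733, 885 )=3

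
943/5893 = 943/5893 = 0.16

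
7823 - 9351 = - 1528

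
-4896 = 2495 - 7391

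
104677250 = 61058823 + 43618427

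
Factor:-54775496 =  - 2^3*17^1*402761^1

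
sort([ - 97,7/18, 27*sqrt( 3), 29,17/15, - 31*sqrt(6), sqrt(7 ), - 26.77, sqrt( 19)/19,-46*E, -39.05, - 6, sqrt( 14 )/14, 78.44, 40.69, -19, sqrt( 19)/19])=[ - 46  *E, - 97, - 31*sqrt(6), - 39.05,-26.77, - 19,  -  6, sqrt ( 19)/19, sqrt(19)/19, sqrt(14 ) /14, 7/18,17/15, sqrt(7), 29, 40.69,27 * sqrt ( 3),78.44]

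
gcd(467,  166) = 1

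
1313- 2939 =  - 1626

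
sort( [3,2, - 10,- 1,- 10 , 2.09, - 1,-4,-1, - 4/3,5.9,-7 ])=[-10, - 10,- 7, - 4, - 4/3, - 1, - 1, - 1, 2 , 2.09,3,5.9 ]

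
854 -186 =668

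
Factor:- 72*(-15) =2^3 * 3^3*5^1 = 1080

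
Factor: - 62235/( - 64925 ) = 3^3*5^( - 1 )*7^(  -  2 )*53^(  -  1 )*461^1 = 12447/12985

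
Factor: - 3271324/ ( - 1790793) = 2^2*3^( - 2)*7^1*116833^1*198977^(  -  1 ) 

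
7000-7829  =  -829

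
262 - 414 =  - 152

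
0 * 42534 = 0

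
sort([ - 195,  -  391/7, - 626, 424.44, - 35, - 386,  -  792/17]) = [ - 626, - 386,  -  195,  -  391/7,-792/17, - 35, 424.44]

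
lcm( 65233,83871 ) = 587097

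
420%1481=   420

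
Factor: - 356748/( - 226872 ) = 2^( - 1)*3^(  -  1 )*7^1*23^( - 1)*31^1=217/138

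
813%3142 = 813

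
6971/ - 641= - 6971/641 = - 10.88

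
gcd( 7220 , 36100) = 7220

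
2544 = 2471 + 73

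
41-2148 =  - 2107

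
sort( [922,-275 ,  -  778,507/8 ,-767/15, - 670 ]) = [  -  778, - 670, - 275, - 767/15,507/8, 922 ]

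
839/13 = 839/13 =64.54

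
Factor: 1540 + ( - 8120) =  - 6580 = -2^2 *5^1 * 7^1*47^1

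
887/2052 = 887/2052 = 0.43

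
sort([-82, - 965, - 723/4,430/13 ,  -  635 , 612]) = [-965, - 635,-723/4,-82,430/13, 612]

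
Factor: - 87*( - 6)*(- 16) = -2^5*3^2*29^1 = -8352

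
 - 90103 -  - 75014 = -15089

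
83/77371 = 83/77371 = 0.00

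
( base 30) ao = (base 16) 144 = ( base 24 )DC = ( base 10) 324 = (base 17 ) 121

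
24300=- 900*(- 27)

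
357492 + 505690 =863182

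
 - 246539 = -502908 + 256369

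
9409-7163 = 2246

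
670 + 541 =1211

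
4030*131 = 527930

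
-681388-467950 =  - 1149338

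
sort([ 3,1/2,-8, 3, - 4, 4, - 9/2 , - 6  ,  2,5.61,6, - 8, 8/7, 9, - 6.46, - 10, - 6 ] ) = [  -  10,- 8, - 8, - 6.46,  -  6, - 6, - 9/2,-4,1/2 , 8/7,  2, 3, 3,  4 , 5.61, 6,9]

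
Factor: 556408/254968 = 7^( - 1 )*29^( - 1) * 443^1 = 443/203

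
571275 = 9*63475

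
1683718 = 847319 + 836399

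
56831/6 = 9471+ 5/6 = 9471.83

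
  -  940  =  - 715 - 225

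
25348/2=12674 = 12674.00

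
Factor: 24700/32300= 13^1*17^( - 1)=13/17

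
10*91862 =918620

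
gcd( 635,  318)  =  1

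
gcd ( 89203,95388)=1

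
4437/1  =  4437 = 4437.00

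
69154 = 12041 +57113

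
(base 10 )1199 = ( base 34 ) 119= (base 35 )Y9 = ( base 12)83B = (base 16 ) 4af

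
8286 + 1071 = 9357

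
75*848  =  63600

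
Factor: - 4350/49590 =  - 5/57 = - 3^( -1)*5^1*19^( - 1 )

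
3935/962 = 3935/962 = 4.09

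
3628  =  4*907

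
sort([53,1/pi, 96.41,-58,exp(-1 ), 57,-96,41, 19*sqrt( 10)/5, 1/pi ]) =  [ - 96 ,-58, 1/pi, 1/pi, exp(  -  1 ), 19*sqrt( 10)/5, 41,53, 57, 96.41 ]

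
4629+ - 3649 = 980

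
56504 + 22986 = 79490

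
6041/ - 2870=- 3 + 367/410 = -2.10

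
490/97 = 5 + 5/97 = 5.05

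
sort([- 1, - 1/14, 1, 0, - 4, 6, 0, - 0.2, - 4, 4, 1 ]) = [ - 4, - 4, - 1, -0.2,  -  1/14, 0,0, 1 , 1,4,  6 ] 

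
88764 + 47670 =136434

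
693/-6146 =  - 1 + 779/878 = -0.11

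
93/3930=31/1310  =  0.02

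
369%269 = 100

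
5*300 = 1500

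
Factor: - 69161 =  - 23^1*31^1*97^1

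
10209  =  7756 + 2453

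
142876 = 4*35719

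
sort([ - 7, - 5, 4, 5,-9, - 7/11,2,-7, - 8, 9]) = [-9,-8, - 7, - 7,  -  5, - 7/11,  2, 4, 5, 9]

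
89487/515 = 173 + 392/515 = 173.76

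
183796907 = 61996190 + 121800717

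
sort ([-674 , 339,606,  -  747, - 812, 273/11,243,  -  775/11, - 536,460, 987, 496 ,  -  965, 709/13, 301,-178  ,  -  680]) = [ - 965, - 812,  -  747,- 680, - 674  , - 536, - 178,  -  775/11,273/11, 709/13,243, 301,339,460,496,606,987]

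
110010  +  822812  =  932822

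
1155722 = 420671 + 735051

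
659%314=31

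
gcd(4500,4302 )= 18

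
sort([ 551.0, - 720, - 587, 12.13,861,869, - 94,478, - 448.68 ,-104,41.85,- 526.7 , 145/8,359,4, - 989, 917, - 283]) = [ - 989, - 720, - 587,-526.7,-448.68, - 283, - 104, - 94,4 , 12.13,  145/8,41.85, 359,478, 551.0,  861 , 869, 917]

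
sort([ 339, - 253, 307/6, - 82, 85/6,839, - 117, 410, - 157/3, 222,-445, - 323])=[ - 445,-323, - 253, - 117, - 82,-157/3,85/6,307/6,222,  339,410, 839]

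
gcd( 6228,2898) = 18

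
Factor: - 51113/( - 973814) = 2^( - 1)*79^1*647^1*486907^( - 1)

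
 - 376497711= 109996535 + -486494246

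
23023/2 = 23023/2 =11511.50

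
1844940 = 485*3804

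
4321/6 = 4321/6 = 720.17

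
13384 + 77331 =90715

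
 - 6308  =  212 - 6520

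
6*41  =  246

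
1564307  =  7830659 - 6266352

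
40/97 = 40/97 = 0.41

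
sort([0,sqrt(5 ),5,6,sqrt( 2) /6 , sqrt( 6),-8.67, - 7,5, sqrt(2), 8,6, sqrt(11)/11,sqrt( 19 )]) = [ - 8.67, - 7, 0, sqrt( 2)/6,sqrt(11) /11,sqrt(2 ), sqrt(5),sqrt(6),sqrt( 19),5,5,6 , 6,8]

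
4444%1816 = 812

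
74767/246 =303 + 229/246 =303.93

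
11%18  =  11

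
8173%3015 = 2143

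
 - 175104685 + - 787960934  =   - 963065619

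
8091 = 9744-1653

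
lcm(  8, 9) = 72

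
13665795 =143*95565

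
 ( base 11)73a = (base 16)37a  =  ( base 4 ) 31322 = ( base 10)890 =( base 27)15Q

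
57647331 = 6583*8757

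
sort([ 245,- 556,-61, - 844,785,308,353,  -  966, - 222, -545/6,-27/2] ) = [ - 966, -844, - 556,-222, - 545/6, - 61,-27/2, 245,308, 353,785] 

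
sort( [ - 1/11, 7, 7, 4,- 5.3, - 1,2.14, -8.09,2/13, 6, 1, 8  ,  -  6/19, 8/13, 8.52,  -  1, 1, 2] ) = [  -  8.09 , - 5.3,  -  1,-1, - 6/19,-1/11,2/13, 8/13, 1,1, 2, 2.14, 4, 6, 7, 7,  8,8.52]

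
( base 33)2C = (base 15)53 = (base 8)116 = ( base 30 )2i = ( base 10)78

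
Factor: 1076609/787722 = 2^( - 1 )*3^ ( - 1 )*13^( - 1)*907^1*1187^1 * 10099^ (  -  1)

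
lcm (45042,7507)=45042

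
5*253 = 1265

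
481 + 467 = 948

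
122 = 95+27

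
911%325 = 261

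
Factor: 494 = 2^1 * 13^1 * 19^1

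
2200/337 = 2200/337=6.53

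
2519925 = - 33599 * ( - 75 ) 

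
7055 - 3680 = 3375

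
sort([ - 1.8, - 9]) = [ - 9, - 1.8] 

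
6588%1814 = 1146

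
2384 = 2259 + 125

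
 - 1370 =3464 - 4834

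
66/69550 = 33/34775 = 0.00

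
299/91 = 3+2/7 = 3.29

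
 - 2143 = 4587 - 6730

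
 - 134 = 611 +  - 745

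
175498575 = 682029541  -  506530966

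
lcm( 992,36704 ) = 36704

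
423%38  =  5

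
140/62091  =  140/62091 = 0.00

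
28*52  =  1456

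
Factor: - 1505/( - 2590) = 2^( - 1) * 37^( - 1 )*43^1 = 43/74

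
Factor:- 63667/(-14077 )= 7^( - 1)*2011^( - 1) *63667^1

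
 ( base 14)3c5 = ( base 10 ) 761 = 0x2f9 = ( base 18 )265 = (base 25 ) 15b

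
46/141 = 46/141 = 0.33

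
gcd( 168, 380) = 4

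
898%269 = 91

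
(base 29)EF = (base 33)cp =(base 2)110100101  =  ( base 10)421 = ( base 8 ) 645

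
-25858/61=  - 25858/61= - 423.90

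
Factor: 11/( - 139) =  - 11^1*139^( - 1 )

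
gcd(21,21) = 21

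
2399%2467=2399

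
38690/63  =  38690/63 =614.13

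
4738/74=64 + 1/37 = 64.03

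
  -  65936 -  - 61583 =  - 4353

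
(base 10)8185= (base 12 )48A1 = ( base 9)12204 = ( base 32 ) 7vp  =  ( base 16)1ff9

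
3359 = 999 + 2360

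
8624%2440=1304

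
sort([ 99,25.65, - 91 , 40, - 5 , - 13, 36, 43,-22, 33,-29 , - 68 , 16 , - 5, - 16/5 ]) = [ - 91, - 68, - 29 ,  -  22,-13,-5 ,-5, - 16/5, 16,25.65,  33,36 , 40, 43, 99] 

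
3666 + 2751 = 6417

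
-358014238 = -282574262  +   - 75439976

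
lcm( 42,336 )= 336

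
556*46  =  25576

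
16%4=0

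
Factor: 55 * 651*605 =3^1*5^2*7^1*11^3 *31^1 = 21662025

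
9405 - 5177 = 4228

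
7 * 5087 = 35609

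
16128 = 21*768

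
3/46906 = 3/46906 = 0.00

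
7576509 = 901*8409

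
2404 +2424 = 4828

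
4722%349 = 185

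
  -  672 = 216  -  888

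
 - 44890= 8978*(  -  5)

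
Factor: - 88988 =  - 2^2*22247^1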